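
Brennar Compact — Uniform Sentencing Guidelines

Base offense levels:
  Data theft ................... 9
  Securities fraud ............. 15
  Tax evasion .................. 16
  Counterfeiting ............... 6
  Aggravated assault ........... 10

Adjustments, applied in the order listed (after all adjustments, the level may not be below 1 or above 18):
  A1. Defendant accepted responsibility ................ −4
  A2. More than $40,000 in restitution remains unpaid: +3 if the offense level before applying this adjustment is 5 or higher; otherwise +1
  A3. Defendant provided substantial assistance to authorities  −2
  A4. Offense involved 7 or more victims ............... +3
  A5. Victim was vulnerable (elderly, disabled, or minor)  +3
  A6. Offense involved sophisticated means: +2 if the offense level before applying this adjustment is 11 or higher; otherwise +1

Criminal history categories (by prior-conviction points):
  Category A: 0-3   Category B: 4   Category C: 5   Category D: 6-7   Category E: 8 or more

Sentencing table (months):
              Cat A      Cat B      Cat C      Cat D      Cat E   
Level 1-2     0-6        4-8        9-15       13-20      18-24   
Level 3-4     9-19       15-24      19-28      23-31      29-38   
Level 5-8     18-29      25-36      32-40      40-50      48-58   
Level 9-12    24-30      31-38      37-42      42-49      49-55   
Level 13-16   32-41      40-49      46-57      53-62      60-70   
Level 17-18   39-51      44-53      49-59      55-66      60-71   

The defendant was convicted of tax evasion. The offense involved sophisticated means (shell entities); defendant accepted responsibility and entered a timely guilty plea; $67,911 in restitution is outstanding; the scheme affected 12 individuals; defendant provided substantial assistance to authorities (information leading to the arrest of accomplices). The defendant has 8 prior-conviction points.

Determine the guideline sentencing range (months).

Base offense level for tax evasion: 16.
A1 applies: 16 − 4 = 12.
A2 applies (level before this adjustment is 12 ≥ 5, so +3): 12 + 3 = 15.
A3 applies: 15 − 2 = 13.
A4 applies: 13 + 3 = 16.
A6 applies (level before this adjustment is 16 ≥ 11, so +2): 16 + 2 = 18.
Final offense level: 18.
Criminal history: 8 prior points → Category E (8+).
Level 18 falls in the 17-18 band.
Grid: Level 17-18 × Category E = 60-71 months.

60-71 months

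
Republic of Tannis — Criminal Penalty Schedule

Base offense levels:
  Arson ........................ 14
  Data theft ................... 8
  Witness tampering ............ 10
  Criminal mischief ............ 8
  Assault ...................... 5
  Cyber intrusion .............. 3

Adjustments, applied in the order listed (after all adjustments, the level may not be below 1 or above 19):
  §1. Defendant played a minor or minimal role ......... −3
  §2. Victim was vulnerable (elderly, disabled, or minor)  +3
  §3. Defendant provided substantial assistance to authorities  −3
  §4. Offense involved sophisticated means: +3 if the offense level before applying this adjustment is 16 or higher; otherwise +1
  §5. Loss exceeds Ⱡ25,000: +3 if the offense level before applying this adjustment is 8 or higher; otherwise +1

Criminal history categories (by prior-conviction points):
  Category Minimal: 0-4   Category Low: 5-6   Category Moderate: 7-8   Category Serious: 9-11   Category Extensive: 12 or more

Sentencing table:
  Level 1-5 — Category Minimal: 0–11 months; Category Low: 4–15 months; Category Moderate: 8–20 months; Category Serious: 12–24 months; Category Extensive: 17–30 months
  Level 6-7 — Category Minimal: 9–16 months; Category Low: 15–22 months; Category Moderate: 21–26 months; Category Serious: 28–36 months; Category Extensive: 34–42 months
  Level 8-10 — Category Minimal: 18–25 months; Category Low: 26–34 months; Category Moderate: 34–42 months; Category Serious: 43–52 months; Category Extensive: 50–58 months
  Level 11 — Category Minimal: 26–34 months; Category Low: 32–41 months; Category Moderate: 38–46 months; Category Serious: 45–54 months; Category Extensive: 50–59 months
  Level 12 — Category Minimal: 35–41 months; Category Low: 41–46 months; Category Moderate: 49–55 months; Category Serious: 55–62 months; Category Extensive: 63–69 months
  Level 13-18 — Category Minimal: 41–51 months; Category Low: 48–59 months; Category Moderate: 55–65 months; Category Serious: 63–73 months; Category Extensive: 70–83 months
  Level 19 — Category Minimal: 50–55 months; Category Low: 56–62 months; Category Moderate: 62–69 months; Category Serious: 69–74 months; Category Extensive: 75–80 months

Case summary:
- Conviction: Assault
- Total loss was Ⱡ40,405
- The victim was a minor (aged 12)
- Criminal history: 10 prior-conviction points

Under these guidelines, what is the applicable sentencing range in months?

45-54 months

Base offense level for assault: 5.
§2 applies: 5 + 3 = 8.
§5 applies (level before this adjustment is 8 ≥ 8, so +3): 8 + 3 = 11.
Final offense level: 11.
Criminal history: 10 prior points → Category Serious (9-11).
Level 11 falls in the 11 band.
Grid: Level 11 × Category Serious = 45-54 months.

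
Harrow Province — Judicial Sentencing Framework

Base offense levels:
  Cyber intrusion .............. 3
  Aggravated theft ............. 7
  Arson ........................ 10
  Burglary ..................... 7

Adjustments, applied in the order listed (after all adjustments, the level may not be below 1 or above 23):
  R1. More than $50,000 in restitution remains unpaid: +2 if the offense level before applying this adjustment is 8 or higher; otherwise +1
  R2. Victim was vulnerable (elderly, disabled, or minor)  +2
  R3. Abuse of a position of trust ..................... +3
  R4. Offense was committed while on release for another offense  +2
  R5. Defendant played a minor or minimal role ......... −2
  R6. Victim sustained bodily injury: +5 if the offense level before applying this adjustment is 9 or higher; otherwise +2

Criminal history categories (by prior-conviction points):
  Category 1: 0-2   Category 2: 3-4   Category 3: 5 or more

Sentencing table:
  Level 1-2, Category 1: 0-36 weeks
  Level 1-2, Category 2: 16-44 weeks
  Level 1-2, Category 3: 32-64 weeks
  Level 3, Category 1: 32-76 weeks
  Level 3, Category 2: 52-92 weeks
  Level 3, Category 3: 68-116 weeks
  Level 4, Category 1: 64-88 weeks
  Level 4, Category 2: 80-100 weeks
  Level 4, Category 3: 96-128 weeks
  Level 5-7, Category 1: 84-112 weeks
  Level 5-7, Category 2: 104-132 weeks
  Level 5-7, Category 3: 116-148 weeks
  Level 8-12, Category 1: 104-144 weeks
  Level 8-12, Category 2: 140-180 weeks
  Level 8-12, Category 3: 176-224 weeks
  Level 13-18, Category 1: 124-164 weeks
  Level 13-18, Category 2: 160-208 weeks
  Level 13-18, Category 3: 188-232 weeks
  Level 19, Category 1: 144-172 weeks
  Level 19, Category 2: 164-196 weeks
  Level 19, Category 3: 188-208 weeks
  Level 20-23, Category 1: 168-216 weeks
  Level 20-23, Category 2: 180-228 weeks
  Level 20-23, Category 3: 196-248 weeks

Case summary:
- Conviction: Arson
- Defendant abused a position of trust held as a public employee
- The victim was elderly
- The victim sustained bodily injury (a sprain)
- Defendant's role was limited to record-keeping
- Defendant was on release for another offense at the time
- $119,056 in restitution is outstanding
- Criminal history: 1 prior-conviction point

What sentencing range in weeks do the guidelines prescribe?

168-216 weeks

Base offense level for arson: 10.
R1 applies (level before this adjustment is 10 ≥ 8, so +2): 10 + 2 = 12.
R2 applies: 12 + 2 = 14.
R3 applies: 14 + 3 = 17.
R4 applies: 17 + 2 = 19.
R5 applies: 19 − 2 = 17.
R6 applies (level before this adjustment is 17 ≥ 9, so +5): 17 + 5 = 22.
Final offense level: 22.
Criminal history: 1 prior point → Category 1 (0-2).
Level 22 falls in the 20-23 band.
Grid: Level 20-23 × Category 1 = 168-216 weeks.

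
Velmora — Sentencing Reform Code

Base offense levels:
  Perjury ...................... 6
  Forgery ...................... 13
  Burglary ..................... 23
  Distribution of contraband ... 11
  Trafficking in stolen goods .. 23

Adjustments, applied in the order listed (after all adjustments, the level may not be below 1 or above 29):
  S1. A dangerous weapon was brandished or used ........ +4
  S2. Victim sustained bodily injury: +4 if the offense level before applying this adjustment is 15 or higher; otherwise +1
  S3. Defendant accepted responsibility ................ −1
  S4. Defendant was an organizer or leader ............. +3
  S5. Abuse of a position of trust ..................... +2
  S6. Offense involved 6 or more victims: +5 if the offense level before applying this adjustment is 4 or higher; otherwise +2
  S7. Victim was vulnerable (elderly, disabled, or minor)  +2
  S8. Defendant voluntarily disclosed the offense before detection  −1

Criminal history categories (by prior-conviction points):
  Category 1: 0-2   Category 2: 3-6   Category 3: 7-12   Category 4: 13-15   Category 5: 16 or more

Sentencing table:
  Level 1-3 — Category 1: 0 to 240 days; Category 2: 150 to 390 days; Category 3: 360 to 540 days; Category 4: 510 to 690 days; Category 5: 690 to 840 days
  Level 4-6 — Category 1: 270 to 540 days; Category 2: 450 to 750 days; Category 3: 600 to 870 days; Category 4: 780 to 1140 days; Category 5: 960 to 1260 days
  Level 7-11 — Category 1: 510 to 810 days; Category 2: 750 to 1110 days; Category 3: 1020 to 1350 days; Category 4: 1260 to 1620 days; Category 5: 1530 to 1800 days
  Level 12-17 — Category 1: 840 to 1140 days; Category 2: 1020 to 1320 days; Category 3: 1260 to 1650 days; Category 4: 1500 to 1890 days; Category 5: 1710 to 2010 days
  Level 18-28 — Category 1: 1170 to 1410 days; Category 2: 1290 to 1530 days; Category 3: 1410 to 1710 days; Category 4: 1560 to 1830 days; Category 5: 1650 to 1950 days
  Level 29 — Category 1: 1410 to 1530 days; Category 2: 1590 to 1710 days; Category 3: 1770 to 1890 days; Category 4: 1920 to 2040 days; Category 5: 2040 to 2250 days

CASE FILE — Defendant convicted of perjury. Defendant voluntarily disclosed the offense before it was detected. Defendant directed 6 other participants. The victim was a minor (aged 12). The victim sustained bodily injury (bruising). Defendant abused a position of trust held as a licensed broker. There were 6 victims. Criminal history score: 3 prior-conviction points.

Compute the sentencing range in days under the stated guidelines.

Base offense level for perjury: 6.
S1 does not apply.
S2 applies (level before this adjustment is 6 < 15, so +1): 6 + 1 = 7.
S3 does not apply.
S4 applies: 7 + 3 = 10.
S5 applies: 10 + 2 = 12.
S6 applies (level before this adjustment is 12 ≥ 4, so +5): 12 + 5 = 17.
S7 applies: 17 + 2 = 19.
S8 applies: 19 − 1 = 18.
Final offense level: 18.
Criminal history: 3 prior points → Category 2 (3-6).
Level 18 falls in the 18-28 band.
Grid: Level 18-28 × Category 2 = 1290-1530 days.

1290-1530 days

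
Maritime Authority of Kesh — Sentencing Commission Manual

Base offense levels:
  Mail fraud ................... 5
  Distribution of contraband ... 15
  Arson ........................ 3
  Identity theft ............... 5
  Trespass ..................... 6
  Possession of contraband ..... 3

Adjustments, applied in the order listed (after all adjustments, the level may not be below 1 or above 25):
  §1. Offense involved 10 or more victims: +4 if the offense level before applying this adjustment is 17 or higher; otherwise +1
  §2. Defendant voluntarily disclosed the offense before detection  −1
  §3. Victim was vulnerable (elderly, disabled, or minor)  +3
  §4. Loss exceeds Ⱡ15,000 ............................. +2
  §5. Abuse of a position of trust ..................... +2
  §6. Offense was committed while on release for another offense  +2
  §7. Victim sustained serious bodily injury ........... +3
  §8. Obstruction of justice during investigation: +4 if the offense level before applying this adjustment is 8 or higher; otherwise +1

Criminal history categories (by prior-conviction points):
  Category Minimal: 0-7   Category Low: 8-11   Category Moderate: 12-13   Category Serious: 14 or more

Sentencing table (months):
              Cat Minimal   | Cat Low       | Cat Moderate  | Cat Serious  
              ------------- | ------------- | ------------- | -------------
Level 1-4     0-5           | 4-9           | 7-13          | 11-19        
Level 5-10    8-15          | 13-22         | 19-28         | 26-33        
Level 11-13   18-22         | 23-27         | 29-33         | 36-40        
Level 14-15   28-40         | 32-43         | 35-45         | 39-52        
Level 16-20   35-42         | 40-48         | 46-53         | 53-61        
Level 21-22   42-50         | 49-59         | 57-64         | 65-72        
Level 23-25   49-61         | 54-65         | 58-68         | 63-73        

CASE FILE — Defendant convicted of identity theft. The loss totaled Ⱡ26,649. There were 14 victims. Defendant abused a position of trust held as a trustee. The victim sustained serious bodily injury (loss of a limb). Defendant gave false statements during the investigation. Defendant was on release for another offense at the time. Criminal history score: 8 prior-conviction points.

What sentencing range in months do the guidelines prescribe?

Base offense level for identity theft: 5.
§1 applies (level before this adjustment is 5 < 17, so +1): 5 + 1 = 6.
§3 does not apply.
§4 applies: 6 + 2 = 8.
§5 applies: 8 + 2 = 10.
§6 applies: 10 + 2 = 12.
§7 applies: 12 + 3 = 15.
§8 applies (level before this adjustment is 15 ≥ 8, so +4): 15 + 4 = 19.
Final offense level: 19.
Criminal history: 8 prior points → Category Low (8-11).
Level 19 falls in the 16-20 band.
Grid: Level 16-20 × Category Low = 40-48 months.

40-48 months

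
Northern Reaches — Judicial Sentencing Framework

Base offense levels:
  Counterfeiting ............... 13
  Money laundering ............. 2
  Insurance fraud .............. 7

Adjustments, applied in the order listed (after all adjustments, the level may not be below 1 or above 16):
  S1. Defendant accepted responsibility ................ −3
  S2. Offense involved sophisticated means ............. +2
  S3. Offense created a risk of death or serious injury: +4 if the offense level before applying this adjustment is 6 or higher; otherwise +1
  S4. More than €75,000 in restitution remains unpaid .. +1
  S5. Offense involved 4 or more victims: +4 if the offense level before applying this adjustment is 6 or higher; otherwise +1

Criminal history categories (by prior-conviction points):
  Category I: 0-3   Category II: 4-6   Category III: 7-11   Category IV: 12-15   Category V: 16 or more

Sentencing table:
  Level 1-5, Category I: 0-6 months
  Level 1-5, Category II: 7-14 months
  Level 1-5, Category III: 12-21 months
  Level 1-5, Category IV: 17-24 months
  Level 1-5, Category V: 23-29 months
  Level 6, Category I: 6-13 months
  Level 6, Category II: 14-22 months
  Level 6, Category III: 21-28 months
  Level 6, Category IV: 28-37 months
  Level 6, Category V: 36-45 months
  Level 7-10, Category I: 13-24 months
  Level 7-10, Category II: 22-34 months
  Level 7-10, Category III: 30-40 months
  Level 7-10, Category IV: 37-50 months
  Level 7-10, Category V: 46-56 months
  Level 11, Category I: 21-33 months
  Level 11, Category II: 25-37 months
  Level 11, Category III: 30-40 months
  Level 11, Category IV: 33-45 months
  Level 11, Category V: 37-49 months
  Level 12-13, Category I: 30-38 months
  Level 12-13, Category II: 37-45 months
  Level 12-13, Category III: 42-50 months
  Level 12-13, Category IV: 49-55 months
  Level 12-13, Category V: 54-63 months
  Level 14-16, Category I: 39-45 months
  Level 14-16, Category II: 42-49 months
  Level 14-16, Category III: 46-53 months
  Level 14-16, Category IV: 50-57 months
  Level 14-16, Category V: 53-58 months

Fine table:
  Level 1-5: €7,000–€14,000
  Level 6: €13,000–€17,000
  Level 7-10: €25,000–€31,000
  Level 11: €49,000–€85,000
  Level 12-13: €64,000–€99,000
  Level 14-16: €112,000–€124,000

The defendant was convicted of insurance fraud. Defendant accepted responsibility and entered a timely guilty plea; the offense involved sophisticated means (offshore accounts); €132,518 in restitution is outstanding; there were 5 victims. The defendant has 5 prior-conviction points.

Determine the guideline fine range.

€49,000–€85,000

Base offense level for insurance fraud: 7.
S1 applies: 7 − 3 = 4.
S2 applies: 4 + 2 = 6.
S4 applies: 6 + 1 = 7.
S5 applies (level before this adjustment is 7 ≥ 6, so +4): 7 + 4 = 11.
Final offense level: 11.
Level 11 falls in the 11 band.
Fine table: Level 11 → €49,000–€85,000.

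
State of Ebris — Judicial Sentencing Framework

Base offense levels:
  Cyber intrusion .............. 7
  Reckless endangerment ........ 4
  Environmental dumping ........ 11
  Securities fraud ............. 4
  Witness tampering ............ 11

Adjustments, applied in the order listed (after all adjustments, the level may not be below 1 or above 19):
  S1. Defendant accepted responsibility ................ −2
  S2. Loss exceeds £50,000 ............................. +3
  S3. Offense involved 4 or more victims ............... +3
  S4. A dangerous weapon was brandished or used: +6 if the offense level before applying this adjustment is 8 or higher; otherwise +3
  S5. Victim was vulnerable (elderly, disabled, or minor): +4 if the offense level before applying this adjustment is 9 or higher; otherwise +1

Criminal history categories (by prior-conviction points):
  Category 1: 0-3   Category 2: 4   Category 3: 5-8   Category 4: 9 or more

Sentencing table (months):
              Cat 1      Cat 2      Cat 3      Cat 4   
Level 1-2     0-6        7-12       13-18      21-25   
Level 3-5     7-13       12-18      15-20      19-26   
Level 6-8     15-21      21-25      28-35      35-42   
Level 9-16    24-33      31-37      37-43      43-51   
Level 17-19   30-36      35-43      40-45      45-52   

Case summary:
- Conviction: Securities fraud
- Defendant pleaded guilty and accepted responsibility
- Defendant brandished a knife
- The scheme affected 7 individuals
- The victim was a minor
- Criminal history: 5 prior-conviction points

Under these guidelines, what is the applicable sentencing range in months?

Base offense level for securities fraud: 4.
S1 applies: 4 − 2 = 2.
S2 does not apply.
S3 applies: 2 + 3 = 5.
S4 applies (level before this adjustment is 5 < 8, so +3): 5 + 3 = 8.
S5 applies (level before this adjustment is 8 < 9, so +1): 8 + 1 = 9.
Final offense level: 9.
Criminal history: 5 prior points → Category 3 (5-8).
Level 9 falls in the 9-16 band.
Grid: Level 9-16 × Category 3 = 37-43 months.

37-43 months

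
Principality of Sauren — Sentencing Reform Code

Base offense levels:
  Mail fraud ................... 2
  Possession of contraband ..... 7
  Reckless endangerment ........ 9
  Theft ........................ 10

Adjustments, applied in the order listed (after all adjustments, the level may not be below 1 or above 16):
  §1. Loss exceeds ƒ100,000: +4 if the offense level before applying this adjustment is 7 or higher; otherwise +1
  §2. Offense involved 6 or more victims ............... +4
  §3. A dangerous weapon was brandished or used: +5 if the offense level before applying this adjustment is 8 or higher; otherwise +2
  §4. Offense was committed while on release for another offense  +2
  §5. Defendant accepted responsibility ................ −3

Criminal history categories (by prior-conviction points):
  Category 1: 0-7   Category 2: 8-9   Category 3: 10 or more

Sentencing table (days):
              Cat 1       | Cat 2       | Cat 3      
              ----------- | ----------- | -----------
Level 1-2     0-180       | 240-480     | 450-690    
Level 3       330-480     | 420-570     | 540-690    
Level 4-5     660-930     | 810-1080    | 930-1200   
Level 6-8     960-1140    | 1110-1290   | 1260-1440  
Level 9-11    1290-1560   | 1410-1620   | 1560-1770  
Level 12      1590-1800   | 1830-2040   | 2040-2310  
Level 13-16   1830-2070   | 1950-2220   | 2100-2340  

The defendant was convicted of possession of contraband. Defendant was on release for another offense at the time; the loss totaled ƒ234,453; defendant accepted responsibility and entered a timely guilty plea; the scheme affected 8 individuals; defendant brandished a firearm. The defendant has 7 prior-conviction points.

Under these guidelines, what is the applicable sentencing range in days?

Base offense level for possession of contraband: 7.
§1 applies (level before this adjustment is 7 ≥ 7, so +4): 7 + 4 = 11.
§2 applies: 11 + 4 = 15.
§3 applies (level before this adjustment is 15 ≥ 8, so +5): 15 + 5 = 20.
§4 applies: 20 + 2 = 22.
§5 applies: 22 − 3 = 19.
Level 19 exceeds the maximum of 16; capped at 16.
Final offense level: 16.
Criminal history: 7 prior points → Category 1 (0-7).
Level 16 falls in the 13-16 band.
Grid: Level 13-16 × Category 1 = 1830-2070 days.

1830-2070 days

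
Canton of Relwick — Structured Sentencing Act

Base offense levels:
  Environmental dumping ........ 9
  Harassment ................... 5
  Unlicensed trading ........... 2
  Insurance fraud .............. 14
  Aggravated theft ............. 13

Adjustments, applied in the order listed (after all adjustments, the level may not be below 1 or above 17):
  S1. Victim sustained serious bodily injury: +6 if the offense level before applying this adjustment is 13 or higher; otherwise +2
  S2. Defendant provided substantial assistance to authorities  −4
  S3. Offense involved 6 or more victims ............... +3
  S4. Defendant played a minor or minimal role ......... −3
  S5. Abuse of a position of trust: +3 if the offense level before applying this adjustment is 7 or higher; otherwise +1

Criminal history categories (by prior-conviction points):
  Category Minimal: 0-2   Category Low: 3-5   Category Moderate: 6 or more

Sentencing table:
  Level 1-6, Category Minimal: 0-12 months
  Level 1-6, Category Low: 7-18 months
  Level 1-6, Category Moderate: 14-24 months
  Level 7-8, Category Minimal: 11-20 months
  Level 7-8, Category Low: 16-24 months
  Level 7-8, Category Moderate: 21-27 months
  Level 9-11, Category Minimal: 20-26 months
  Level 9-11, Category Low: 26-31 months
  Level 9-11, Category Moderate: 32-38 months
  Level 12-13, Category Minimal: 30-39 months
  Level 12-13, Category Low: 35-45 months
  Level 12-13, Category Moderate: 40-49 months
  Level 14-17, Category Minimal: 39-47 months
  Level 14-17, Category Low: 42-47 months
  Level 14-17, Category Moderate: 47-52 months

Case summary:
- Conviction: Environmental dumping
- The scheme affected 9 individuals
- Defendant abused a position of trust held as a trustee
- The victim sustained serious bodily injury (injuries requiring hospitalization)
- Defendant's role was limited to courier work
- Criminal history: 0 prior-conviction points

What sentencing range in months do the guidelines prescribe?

Base offense level for environmental dumping: 9.
S1 applies (level before this adjustment is 9 < 13, so +2): 9 + 2 = 11.
S3 applies: 11 + 3 = 14.
S4 applies: 14 − 3 = 11.
S5 applies (level before this adjustment is 11 ≥ 7, so +3): 11 + 3 = 14.
Final offense level: 14.
Criminal history: 0 prior points → Category Minimal (0-2).
Level 14 falls in the 14-17 band.
Grid: Level 14-17 × Category Minimal = 39-47 months.

39-47 months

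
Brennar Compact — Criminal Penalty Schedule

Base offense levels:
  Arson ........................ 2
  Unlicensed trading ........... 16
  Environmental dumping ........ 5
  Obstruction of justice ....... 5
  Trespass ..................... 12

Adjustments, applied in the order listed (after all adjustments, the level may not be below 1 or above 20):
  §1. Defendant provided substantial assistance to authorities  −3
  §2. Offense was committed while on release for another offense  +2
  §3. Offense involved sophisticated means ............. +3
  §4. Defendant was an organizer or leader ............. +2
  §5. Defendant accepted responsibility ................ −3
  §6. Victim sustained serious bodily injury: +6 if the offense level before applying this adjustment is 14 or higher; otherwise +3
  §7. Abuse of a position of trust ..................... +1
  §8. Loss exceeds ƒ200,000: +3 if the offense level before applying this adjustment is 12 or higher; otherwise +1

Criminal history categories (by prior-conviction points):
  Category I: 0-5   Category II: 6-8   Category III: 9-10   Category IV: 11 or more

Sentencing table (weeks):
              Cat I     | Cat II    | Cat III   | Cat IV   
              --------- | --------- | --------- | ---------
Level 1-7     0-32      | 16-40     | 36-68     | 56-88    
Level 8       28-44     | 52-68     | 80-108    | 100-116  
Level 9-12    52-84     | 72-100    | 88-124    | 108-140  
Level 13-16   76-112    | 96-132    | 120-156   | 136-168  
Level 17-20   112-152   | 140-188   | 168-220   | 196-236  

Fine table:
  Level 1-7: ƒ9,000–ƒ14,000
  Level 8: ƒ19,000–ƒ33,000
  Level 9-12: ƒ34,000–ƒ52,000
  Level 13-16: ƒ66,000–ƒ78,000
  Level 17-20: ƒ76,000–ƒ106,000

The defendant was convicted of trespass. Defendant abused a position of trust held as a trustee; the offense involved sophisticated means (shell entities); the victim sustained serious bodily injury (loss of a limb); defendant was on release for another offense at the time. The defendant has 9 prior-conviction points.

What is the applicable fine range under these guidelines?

ƒ76,000–ƒ106,000

Base offense level for trespass: 12.
§1 does not apply.
§2 applies: 12 + 2 = 14.
§3 applies: 14 + 3 = 17.
§5 does not apply.
§6 applies (level before this adjustment is 17 ≥ 14, so +6): 17 + 6 = 23.
§7 applies: 23 + 1 = 24.
Level 24 exceeds the maximum of 20; capped at 20.
Final offense level: 20.
Level 20 falls in the 17-20 band.
Fine table: Level 17-20 → ƒ76,000–ƒ106,000.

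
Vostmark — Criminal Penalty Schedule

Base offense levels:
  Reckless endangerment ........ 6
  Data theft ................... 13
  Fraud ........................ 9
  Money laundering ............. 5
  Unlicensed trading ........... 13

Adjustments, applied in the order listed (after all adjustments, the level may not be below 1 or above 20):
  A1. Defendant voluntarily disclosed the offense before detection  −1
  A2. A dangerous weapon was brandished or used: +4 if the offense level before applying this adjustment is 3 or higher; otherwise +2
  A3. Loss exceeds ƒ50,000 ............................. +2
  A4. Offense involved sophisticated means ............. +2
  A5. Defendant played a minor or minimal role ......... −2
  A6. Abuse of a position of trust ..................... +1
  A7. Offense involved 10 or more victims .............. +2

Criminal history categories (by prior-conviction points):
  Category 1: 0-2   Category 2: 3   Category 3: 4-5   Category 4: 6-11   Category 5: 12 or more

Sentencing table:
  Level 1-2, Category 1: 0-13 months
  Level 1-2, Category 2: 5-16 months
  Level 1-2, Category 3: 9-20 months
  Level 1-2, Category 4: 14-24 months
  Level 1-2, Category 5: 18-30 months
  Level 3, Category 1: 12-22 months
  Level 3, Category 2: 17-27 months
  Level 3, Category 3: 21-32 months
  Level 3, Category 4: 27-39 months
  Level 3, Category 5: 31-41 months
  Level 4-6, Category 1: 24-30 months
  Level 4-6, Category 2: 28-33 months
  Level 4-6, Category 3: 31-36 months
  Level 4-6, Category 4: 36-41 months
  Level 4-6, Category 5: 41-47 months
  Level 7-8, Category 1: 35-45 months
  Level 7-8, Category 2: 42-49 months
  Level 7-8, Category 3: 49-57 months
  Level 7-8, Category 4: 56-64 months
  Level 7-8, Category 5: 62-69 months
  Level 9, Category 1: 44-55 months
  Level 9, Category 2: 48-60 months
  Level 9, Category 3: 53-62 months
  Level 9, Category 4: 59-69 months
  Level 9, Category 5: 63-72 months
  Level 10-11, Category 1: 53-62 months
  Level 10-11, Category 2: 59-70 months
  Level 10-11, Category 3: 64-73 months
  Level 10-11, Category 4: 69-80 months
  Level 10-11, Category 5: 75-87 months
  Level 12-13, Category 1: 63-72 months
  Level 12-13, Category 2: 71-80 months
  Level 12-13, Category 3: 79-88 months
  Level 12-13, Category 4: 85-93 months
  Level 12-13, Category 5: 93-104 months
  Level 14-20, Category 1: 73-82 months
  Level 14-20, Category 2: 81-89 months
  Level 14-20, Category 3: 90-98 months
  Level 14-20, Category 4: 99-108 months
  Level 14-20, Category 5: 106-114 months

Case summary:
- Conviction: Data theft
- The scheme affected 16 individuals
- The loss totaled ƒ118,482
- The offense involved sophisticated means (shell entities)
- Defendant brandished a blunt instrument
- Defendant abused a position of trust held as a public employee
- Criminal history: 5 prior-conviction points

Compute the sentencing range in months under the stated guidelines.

90-98 months

Base offense level for data theft: 13.
A1 does not apply.
A2 applies (level before this adjustment is 13 ≥ 3, so +4): 13 + 4 = 17.
A3 applies: 17 + 2 = 19.
A4 applies: 19 + 2 = 21.
A6 applies: 21 + 1 = 22.
A7 applies: 22 + 2 = 24.
Level 24 exceeds the maximum of 20; capped at 20.
Final offense level: 20.
Criminal history: 5 prior points → Category 3 (4-5).
Level 20 falls in the 14-20 band.
Grid: Level 14-20 × Category 3 = 90-98 months.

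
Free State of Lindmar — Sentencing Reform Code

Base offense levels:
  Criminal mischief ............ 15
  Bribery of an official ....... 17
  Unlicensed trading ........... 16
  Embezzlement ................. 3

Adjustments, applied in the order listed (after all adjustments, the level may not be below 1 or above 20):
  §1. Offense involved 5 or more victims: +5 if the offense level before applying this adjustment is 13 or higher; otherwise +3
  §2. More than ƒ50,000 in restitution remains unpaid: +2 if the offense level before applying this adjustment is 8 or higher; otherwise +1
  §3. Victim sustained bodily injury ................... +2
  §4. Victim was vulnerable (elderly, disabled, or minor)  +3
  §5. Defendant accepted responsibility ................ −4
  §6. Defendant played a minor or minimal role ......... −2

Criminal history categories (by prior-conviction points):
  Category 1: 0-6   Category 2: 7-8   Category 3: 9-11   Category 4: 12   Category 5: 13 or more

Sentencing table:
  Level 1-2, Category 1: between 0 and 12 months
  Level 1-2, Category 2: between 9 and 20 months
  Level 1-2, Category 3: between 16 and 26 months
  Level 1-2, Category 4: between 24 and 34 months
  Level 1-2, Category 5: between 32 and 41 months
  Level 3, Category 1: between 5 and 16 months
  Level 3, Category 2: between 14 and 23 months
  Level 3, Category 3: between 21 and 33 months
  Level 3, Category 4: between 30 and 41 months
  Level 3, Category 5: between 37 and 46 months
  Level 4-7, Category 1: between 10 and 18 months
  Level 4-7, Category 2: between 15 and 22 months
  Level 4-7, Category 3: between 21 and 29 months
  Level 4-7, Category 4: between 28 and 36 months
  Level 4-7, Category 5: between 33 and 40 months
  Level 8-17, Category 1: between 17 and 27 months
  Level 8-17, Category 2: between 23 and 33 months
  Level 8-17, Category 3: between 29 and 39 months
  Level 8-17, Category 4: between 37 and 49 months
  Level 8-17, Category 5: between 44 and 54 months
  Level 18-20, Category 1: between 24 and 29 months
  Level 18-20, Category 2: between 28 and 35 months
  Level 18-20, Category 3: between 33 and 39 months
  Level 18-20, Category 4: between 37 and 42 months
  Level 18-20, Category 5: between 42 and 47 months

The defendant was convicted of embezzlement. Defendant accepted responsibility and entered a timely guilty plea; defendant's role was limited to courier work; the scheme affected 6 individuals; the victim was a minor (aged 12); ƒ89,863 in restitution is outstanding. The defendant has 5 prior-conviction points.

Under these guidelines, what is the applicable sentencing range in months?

Base offense level for embezzlement: 3.
§1 applies (level before this adjustment is 3 < 13, so +3): 3 + 3 = 6.
§2 applies (level before this adjustment is 6 < 8, so +1): 6 + 1 = 7.
§4 applies: 7 + 3 = 10.
§5 applies: 10 − 4 = 6.
§6 applies: 6 − 2 = 4.
Final offense level: 4.
Criminal history: 5 prior points → Category 1 (0-6).
Level 4 falls in the 4-7 band.
Grid: Level 4-7 × Category 1 = 10-18 months.

10-18 months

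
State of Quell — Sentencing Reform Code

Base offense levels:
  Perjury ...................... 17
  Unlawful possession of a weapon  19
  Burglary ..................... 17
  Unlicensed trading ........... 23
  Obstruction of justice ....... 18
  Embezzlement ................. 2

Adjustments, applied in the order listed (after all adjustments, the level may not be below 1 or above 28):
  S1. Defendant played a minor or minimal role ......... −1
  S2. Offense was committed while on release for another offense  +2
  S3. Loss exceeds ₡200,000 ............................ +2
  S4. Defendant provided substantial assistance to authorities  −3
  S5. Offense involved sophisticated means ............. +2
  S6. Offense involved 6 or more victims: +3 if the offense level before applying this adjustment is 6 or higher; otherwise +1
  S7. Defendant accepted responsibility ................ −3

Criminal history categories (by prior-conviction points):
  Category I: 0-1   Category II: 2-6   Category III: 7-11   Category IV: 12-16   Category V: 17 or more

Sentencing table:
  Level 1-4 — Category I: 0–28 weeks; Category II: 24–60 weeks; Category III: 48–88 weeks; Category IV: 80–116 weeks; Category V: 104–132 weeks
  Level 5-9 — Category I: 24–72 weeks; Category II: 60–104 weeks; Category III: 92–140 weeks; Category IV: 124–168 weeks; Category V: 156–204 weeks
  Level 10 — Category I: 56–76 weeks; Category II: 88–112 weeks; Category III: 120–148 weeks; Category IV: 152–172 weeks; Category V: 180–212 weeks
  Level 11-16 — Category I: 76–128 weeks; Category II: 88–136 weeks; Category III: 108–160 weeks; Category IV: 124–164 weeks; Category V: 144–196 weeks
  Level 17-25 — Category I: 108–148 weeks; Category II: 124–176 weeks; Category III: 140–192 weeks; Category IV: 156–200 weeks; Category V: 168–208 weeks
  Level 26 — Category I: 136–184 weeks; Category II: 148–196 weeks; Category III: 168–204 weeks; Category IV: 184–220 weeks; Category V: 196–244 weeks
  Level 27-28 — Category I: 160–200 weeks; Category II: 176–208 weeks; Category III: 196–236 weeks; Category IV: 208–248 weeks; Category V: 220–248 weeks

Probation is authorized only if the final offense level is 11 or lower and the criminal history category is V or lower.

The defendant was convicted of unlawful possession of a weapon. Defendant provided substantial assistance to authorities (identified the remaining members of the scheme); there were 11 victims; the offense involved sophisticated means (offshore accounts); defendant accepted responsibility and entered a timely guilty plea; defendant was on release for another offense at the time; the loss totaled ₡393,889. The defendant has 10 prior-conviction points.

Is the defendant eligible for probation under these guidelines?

No

Base offense level for unlawful possession of a weapon: 19.
S1 does not apply.
S2 applies: 19 + 2 = 21.
S3 applies: 21 + 2 = 23.
S4 applies: 23 − 3 = 20.
S5 applies: 20 + 2 = 22.
S6 applies (level before this adjustment is 22 ≥ 6, so +3): 22 + 3 = 25.
S7 applies: 25 − 3 = 22.
Final offense level: 22.
Criminal history: 10 prior points → Category III (7-11).
Level 22 falls in the 17-25 band.
Grid: Level 17-25 × Category III = 140-192 weeks.
Probation check: level 22 > 11 and category III ≤ V → not eligible.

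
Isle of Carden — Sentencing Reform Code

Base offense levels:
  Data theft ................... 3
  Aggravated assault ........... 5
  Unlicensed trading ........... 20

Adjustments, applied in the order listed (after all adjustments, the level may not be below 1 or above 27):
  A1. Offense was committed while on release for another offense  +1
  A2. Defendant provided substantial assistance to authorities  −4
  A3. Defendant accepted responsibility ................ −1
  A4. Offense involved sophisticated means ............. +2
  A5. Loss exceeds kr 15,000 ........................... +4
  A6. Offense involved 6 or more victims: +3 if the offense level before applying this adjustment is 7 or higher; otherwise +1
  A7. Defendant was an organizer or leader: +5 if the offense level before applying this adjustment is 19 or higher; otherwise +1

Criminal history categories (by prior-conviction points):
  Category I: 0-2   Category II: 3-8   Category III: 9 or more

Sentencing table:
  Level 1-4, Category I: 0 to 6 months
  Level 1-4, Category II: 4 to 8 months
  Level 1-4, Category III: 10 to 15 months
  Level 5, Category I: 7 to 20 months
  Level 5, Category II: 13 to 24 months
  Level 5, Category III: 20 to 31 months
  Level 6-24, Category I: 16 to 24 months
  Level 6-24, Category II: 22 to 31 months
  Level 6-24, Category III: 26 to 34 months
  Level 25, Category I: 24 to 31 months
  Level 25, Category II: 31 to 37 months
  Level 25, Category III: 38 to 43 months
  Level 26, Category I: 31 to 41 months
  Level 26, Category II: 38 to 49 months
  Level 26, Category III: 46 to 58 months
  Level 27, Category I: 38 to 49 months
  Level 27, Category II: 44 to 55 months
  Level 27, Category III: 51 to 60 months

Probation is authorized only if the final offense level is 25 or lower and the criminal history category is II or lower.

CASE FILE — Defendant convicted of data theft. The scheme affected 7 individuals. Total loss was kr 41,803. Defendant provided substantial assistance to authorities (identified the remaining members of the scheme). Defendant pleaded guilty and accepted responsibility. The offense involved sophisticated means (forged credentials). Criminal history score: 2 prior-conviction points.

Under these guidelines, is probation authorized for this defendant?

Yes

Base offense level for data theft: 3.
A2 applies: 3 − 4 = -1.
A3 applies: -1 − 1 = -2.
A4 applies: -2 + 2 = 0.
A5 applies: 0 + 4 = 4.
A6 applies (level before this adjustment is 4 < 7, so +1): 4 + 1 = 5.
Final offense level: 5.
Criminal history: 2 prior points → Category I (0-2).
Level 5 falls in the 5 band.
Grid: Level 5 × Category I = 7-20 months.
Probation check: level 5 ≤ 25 and category I ≤ II → eligible.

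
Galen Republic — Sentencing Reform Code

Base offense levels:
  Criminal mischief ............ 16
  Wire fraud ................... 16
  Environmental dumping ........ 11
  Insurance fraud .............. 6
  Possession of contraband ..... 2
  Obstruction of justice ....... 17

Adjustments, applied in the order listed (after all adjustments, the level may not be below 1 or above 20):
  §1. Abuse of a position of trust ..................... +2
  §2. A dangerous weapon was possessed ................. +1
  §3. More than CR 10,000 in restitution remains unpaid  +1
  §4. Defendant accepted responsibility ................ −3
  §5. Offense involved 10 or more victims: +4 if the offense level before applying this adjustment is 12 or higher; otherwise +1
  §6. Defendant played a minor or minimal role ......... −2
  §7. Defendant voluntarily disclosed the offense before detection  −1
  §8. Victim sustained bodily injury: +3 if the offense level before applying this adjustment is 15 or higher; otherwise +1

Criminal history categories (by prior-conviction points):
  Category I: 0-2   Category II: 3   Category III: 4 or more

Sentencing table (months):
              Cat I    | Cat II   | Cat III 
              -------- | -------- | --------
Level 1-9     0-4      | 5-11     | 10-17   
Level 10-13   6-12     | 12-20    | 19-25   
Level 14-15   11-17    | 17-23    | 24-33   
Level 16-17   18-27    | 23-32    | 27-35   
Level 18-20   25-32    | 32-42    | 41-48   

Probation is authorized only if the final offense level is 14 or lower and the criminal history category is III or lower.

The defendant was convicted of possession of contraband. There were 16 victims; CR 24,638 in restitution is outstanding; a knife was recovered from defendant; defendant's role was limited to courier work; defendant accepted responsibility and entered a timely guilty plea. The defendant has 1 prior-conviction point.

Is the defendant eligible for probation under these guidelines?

Base offense level for possession of contraband: 2.
§2 applies: 2 + 1 = 3.
§3 applies: 3 + 1 = 4.
§4 applies: 4 − 3 = 1.
§5 applies (level before this adjustment is 1 < 12, so +1): 1 + 1 = 2.
§6 applies: 2 − 2 = 0.
Level 0 is below the minimum of 1; floored at 1.
Final offense level: 1.
Criminal history: 1 prior point → Category I (0-2).
Level 1 falls in the 1-9 band.
Grid: Level 1-9 × Category I = 0-4 months.
Probation check: level 1 ≤ 14 and category I ≤ III → eligible.

Yes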